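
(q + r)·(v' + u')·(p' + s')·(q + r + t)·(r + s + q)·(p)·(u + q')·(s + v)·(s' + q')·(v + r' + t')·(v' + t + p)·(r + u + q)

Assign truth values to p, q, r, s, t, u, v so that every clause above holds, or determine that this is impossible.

From the singleton clause (p), p = 1.
From the singleton clause (s'), s = 0.
From the singleton clause (v), v = 1.
From the singleton clause (u'), u = 0.
From the singleton clause (q'), q = 0.
From the singleton clause (r), r = 1.
Every clause is now satisfied; t is unconstrained.

p=1,  q=0,  r=1,  s=0,  t=1,  u=0,  v=1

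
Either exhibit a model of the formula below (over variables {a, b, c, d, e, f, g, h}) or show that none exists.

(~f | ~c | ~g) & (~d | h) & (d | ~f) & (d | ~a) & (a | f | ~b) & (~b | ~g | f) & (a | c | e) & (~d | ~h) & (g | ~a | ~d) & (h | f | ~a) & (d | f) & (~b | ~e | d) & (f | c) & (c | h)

Try d = 0.
From the singleton clause (~f), f = 0.
Now (f) is unsatisfied and unit — conflict.
That branch fails; take d = 1 instead.
From the singleton clause (h), h = 1.
Now (~h) is unsatisfied and unit — conflict.
Neither d = 1 nor d = 0 works.

UNSATISFIABLE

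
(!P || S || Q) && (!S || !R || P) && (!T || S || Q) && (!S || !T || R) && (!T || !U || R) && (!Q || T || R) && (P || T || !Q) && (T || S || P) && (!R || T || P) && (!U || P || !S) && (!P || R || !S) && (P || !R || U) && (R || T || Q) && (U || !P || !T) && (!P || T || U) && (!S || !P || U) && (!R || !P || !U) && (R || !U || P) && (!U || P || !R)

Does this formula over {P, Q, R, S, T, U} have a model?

Try P = false.
Try S = false.
(T) alone gives T = true.
(Q) alone gives Q = true.
Try U = false.
(!R) alone gives R = false.
Every clause now holds.
A satisfying assignment: P: false, Q: true, R: false, S: false, T: true, U: false.

Yes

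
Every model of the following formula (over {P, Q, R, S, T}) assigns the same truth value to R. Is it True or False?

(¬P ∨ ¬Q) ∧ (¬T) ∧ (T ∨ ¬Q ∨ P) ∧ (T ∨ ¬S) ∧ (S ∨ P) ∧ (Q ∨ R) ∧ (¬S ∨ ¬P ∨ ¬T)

Suppose R = False.
(¬T) alone gives T = False.
(¬S) alone gives S = False.
(P) alone gives P = True.
(¬Q) alone gives Q = False.
That conflicts with the unit clause (Q).
So every satisfying assignment has R = True.

True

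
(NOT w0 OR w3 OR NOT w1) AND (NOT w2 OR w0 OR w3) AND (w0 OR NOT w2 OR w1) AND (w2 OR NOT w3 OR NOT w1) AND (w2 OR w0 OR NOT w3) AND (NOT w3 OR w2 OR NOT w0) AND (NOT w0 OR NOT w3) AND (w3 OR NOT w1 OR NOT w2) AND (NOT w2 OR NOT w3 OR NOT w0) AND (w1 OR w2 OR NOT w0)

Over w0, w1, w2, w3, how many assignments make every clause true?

There are 2^4 = 16 truth assignments over (w0, w1, w2, w3).
Check each against the 10 clauses (columns in the order w0, w1, w2, w3):
  F F F F  ✓ satisfies all
  F F F T  ✗ fails (w2 OR w0 OR NOT w3)
  F F T F  ✗ fails (NOT w2 OR w0 OR w3)
  F F T T  ✗ fails (w0 OR NOT w2 OR w1)
  F T F F  ✓ satisfies all
  F T F T  ✗ fails (w2 OR NOT w3 OR NOT w1)
  F T T F  ✗ fails (NOT w2 OR w0 OR w3)
  F T T T  ✓ satisfies all
  T F F F  ✗ fails (w1 OR w2 OR NOT w0)
  T F F T  ✗ fails (NOT w3 OR w2 OR NOT w0)
  T F T F  ✓ satisfies all
  T F T T  ✗ fails (NOT w0 OR NOT w3)
  T T F F  ✗ fails (NOT w0 OR w3 OR NOT w1)
  T T F T  ✗ fails (w2 OR NOT w3 OR NOT w1)
  T T T F  ✗ fails (NOT w0 OR w3 OR NOT w1)
  T T T T  ✗ fails (NOT w0 OR NOT w3)
4 of the 16 rows are models.

4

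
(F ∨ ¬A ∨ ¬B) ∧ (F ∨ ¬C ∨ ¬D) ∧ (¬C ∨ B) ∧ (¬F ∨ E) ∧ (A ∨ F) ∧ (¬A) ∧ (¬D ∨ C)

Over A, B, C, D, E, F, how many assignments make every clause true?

4

There are 2^6 = 64 truth assignments over (A, B, C, D, E, F).
Split on E. With E = True, the clauses containing E are satisfied and ¬E drops from the rest; 4 of the 2^5 = 32 assignments to the other variables satisfy what remains.
With E = False, by the same count on the reduced clause set, 0 assignments work.
(One model: A=F, B=F, C=F, D=F, E=T, F=T.)
Total: 4 + 0 = 4.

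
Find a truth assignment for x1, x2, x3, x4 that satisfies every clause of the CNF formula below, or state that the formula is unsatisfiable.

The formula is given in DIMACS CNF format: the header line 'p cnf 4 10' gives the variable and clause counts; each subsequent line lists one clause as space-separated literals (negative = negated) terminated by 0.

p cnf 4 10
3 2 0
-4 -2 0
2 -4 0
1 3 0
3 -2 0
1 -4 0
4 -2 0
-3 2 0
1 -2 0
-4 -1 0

UNSATISFIABLE

Try x3 = True.
The clause (x2) is unit, so x2 = True.
The clause (¬x4) is unit, so x4 = False.
Now (x4) is unsatisfied and unit — conflict.
So x3 must be the other value — set x3 = False.
The clause (x2) is unit, so x2 = True.
Now (¬x2) is unsatisfied and unit — conflict.
Neither x3 = True nor x3 = False works.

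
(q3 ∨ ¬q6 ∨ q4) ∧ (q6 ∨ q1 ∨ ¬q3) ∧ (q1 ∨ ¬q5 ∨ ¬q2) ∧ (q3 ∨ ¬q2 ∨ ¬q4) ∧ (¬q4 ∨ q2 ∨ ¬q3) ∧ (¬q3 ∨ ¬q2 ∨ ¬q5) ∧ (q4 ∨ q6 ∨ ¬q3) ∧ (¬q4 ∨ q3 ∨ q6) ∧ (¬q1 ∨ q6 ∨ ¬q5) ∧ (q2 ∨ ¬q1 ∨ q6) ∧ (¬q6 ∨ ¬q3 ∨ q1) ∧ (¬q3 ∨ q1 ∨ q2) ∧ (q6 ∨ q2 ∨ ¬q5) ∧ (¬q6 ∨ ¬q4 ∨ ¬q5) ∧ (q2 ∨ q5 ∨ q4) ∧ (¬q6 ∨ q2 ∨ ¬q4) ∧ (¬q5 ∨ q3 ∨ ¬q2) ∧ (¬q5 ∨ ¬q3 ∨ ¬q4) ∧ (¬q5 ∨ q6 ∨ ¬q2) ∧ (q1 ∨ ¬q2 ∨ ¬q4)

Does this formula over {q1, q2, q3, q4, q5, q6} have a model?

Try q3 = True.
Try q6 = True.
From the singleton clause (q1), q1 = True.
Try q4 = False.
Try q2 = False.
From the singleton clause (q5), q5 = True.
This assignment satisfies each clause.
A satisfying assignment: q1: True, q2: False, q3: True, q4: False, q5: True, q6: True.

Satisfiable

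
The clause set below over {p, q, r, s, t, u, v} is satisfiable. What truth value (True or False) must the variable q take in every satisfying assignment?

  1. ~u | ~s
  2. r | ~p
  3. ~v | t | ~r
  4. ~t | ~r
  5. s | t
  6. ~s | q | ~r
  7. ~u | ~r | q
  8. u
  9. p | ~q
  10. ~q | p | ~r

Suppose q = 1.
From the singleton clause (u), u = 1.
From the singleton clause (~s), s = 0.
From the singleton clause (t), t = 1.
From the singleton clause (~r), r = 0.
From the singleton clause (~p), p = 0.
But (p) is also a unit clause — contradiction.
So every satisfying assignment has q = False.

False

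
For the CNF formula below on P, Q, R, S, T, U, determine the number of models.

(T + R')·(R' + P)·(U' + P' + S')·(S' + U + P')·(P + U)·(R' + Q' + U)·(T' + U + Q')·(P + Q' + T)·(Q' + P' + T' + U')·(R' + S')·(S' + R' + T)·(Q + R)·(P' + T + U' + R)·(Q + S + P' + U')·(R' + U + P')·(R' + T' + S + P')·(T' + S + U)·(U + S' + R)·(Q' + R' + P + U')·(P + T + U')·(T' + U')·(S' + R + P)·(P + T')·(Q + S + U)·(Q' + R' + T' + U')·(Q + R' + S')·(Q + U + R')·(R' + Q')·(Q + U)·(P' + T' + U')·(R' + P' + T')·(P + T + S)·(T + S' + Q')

There are 2^6 = 64 truth assignments over (P, Q, R, S, T, U).
Split on Q. With Q = 1, the clauses containing Q are satisfied and Q' drops from the rest; 1 of the 2^5 = 32 assignments to the other variables satisfy what remains.
With Q = 0, by the same count on the reduced clause set, 0 assignments work.
Total: 1 + 0 = 1.

1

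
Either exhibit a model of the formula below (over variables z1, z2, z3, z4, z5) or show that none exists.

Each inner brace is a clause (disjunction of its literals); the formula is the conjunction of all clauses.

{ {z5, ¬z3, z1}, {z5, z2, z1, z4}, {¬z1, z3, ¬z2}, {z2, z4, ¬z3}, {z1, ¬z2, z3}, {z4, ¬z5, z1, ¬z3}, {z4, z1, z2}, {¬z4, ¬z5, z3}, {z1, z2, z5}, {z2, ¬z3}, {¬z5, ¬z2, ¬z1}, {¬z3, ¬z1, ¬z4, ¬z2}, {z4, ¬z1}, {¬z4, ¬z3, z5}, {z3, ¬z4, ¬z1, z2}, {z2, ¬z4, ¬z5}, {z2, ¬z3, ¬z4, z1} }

z1 ↦ False, z2 ↦ True, z3 ↦ True, z4 ↦ True, z5 ↦ True

Suppose z2 = True.
Suppose z1 = False.
Unit clause (z3) forces z3 = True.
Unit clause (z5) forces z5 = True.
Unit clause (z4) forces z4 = True.
This assignment satisfies each clause.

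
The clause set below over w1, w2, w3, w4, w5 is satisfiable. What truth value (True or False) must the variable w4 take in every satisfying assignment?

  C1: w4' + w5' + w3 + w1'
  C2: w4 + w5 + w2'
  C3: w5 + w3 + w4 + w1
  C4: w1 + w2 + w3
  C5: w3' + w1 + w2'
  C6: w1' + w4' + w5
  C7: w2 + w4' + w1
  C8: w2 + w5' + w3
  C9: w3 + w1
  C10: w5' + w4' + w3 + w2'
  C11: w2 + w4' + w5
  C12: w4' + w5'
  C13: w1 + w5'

Suppose w4 = 1.
From the singleton clause (w5'), w5 = 0.
From the singleton clause (w1'), w1 = 0.
From the singleton clause (w2), w2 = 1.
From the singleton clause (w3'), w3 = 0.
That conflicts with the unit clause (w3).
So every satisfying assignment has w4 = False.

False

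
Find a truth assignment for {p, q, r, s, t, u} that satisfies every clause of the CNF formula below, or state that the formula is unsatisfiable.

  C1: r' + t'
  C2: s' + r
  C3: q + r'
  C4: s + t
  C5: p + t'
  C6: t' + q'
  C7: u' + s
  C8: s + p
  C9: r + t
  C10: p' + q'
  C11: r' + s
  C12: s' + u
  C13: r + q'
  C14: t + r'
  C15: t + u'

Try r = 0.
Unit clause (s') forces s = 0.
Unit clause (t) forces t = 1.
Unit clause (p) forces p = 1.
Unit clause (q') forces q = 0.
Unit clause (u') forces u = 0.
This assignment satisfies each clause.

p: 1, q: 0, r: 0, s: 0, t: 1, u: 0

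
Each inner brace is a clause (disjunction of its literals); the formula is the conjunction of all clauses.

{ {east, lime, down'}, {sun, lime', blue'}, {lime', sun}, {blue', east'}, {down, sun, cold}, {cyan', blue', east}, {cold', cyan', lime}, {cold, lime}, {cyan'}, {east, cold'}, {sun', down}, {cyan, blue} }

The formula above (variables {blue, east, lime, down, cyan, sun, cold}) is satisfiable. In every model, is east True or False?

False

Suppose east = 1.
The clause (blue') is unit, so blue = 0.
The clause (cyan') is unit, so cyan = 0.
But (cyan) is also a unit clause — contradiction.
So every satisfying assignment has east = False.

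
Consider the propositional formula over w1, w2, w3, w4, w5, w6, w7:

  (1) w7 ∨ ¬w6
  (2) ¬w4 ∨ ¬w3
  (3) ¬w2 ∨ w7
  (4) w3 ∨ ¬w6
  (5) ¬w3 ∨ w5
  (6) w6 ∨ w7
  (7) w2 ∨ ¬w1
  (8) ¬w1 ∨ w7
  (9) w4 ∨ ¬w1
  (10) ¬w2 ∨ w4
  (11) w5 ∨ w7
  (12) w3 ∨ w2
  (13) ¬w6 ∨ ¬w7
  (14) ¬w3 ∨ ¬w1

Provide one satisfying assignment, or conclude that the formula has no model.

Case w7 = True:
The clause (¬w6) is unit, so w6 = False.
Case w4 = True:
The clause (¬w3) is unit, so w3 = False.
The clause (w2) is unit, so w2 = True.
Every clause is now satisfied; w1, w5 are unconstrained.

w1: True, w2: True, w3: False, w4: True, w5: True, w6: False, w7: True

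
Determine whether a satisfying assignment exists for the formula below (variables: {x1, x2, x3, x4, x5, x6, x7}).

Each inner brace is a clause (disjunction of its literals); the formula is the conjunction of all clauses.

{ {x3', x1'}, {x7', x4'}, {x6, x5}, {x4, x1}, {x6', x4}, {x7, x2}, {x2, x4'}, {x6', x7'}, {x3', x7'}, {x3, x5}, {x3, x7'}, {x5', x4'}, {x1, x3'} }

Try x3 = 0.
(x5) alone gives x5 = 1.
(x7') alone gives x7 = 0.
(x2) alone gives x2 = 1.
(x4') alone gives x4 = 0.
(x1) alone gives x1 = 1.
(x6') alone gives x6 = 0.
This assignment satisfies each clause.
A satisfying assignment: x1 ↦ 1,  x2 ↦ 1,  x3 ↦ 0,  x4 ↦ 0,  x5 ↦ 1,  x6 ↦ 0,  x7 ↦ 0.

Yes, satisfiable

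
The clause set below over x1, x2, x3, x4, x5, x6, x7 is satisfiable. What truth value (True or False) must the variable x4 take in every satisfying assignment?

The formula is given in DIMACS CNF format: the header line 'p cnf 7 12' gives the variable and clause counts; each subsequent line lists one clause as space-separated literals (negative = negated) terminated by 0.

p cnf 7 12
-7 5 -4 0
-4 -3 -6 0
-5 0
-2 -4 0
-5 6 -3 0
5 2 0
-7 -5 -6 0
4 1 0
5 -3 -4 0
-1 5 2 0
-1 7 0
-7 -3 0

Suppose x4 = True.
The clause (¬x5) is unit, so x5 = False.
The clause (¬x7) is unit, so x7 = False.
The clause (¬x2) is unit, so x2 = False.
Now (x2) is unsatisfied and unit — conflict.
So every satisfying assignment has x4 = False.

False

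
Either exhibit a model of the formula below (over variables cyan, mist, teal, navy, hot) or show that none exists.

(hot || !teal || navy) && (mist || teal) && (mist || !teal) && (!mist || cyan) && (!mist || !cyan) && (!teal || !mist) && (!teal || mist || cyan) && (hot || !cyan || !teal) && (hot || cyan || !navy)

Try mist = true.
(cyan) alone gives cyan = true.
But (!cyan) is also a unit clause — contradiction.
Backtrack on mist: now try mist = false.
(teal) alone gives teal = true.
But (!teal) is also a unit clause — contradiction.
Either choice for mist ends in contradiction.

UNSATISFIABLE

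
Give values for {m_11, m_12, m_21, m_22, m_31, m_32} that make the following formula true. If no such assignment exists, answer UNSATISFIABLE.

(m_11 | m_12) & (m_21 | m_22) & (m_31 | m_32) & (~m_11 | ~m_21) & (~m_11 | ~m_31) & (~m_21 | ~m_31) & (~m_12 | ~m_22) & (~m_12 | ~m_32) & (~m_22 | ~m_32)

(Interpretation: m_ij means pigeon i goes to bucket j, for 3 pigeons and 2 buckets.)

UNSATISFIABLE

Branch on m_11: set m_11 = 1.
From the singleton clause (~m_21), m_21 = 0.
From the singleton clause (m_22), m_22 = 1.
From the singleton clause (~m_31), m_31 = 0.
From the singleton clause (m_32), m_32 = 1.
That conflicts with the unit clause (~m_32).
Undo m_11 and try m_11 = 0.
From the singleton clause (m_12), m_12 = 1.
From the singleton clause (~m_22), m_22 = 0.
From the singleton clause (m_21), m_21 = 1.
From the singleton clause (~m_31), m_31 = 0.
From the singleton clause (m_32), m_32 = 1.
That conflicts with the unit clause (~m_32).
Neither m_11 = 1 nor m_11 = 0 works.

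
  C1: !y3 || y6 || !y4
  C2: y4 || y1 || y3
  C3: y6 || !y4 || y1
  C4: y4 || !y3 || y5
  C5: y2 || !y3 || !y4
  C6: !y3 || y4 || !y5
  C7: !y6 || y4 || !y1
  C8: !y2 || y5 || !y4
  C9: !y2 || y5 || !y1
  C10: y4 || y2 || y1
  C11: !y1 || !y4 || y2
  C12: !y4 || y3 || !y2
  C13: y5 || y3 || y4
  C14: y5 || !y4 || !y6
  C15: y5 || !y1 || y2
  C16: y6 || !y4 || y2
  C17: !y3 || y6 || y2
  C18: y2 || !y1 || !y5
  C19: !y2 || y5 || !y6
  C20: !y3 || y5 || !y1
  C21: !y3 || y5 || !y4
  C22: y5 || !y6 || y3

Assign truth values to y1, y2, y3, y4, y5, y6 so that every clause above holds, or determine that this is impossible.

Branch on y3: set y3 = false.
Branch on y4: set y4 = true.
(!y2) alone gives y2 = false.
(!y1) alone gives y1 = false.
(y6) alone gives y6 = true.
(y5) alone gives y5 = true.
All clauses are satisfied.

y1: false,  y2: false,  y3: false,  y4: true,  y5: true,  y6: true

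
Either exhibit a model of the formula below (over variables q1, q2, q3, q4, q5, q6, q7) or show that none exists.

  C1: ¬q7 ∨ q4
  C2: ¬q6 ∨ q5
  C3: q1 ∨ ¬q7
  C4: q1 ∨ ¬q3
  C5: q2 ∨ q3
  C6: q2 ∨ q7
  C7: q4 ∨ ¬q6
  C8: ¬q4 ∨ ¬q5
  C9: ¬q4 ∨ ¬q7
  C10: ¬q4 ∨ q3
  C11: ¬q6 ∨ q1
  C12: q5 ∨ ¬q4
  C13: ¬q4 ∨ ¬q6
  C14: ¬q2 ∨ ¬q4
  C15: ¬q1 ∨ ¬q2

q1=False; q2=True; q3=False; q4=False; q5=True; q6=False; q7=False

Suppose q7 = False.
The clause (q2) is unit, so q2 = True.
The clause (¬q4) is unit, so q4 = False.
The clause (¬q6) is unit, so q6 = False.
The clause (¬q1) is unit, so q1 = False.
The clause (¬q3) is unit, so q3 = False.
No clause remains; q5 is free.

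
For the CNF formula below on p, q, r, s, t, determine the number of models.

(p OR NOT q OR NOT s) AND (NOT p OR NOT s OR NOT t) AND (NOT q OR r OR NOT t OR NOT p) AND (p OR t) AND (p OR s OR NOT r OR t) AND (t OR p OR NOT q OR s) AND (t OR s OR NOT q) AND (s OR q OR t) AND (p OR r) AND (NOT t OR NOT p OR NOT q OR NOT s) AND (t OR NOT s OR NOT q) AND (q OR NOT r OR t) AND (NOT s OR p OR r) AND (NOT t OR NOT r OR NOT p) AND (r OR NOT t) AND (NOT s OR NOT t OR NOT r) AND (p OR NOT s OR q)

There are 2^5 = 32 truth assignments over (p, q, r, s, t).
Split on s. With s = true, the clauses containing s are satisfied and NOT s drops from the rest; 1 of the 2^4 = 16 assignments to the other variables satisfy what remains.
With s = false, by the same count on the reduced clause set, 2 assignments work.
Total: 1 + 2 = 3.

3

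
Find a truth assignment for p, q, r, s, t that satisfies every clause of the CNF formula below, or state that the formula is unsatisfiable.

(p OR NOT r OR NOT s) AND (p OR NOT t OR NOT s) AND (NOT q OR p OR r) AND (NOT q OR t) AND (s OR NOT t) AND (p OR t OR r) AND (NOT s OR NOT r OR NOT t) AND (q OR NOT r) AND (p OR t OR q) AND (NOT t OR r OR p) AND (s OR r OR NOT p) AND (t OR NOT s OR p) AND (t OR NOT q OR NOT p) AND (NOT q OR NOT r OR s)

Branch on q: set q = false.
(NOT r) alone gives r = false.
Branch on s: set s = true.
Branch on p: set p = true.
Every clause is now satisfied; t is unconstrained.

p: true; q: false; r: false; s: true; t: true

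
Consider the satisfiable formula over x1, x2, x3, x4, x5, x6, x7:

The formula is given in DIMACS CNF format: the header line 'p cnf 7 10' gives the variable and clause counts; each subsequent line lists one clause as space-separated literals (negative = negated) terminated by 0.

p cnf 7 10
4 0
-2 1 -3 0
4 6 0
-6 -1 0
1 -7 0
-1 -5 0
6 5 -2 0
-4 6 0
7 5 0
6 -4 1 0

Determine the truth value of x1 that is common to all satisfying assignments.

Suppose x1 = True.
From the singleton clause (x4), x4 = True.
From the singleton clause (¬x6), x6 = False.
Now (x6) is unsatisfied and unit — conflict.
So every satisfying assignment has x1 = False.

False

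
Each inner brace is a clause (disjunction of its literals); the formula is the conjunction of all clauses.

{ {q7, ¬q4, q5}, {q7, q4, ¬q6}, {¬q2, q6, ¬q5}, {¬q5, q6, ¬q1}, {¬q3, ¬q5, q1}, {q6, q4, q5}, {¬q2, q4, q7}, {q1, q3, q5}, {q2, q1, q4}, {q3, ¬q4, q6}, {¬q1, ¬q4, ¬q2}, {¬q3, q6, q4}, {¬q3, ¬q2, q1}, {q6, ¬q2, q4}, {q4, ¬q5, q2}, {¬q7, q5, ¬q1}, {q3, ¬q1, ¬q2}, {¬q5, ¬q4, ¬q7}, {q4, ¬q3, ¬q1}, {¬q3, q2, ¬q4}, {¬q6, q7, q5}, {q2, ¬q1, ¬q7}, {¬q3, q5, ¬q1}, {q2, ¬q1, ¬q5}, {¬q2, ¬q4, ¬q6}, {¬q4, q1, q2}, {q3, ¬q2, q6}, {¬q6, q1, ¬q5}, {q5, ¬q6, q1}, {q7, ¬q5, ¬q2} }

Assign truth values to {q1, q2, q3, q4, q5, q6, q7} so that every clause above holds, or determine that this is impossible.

UNSATISFIABLE

Suppose q7 = True.
Suppose q5 = True.
The clause (¬q4) is unit, so q4 = False.
The clause (q2) is unit, so q2 = True.
The clause (q6) is unit, so q6 = True.
The clause (q1) is unit, so q1 = True.
The clause (q3) is unit, so q3 = True.
But (¬q3) is also a unit clause — contradiction.
Backtrack on q5: now try q5 = False.
The clause (¬q1) is unit, so q1 = False.
The clause (q3) is unit, so q3 = True.
The clause (¬q2) is unit, so q2 = False.
The clause (q4) is unit, so q4 = True.
But (¬q4) is also a unit clause — contradiction.
Either choice for q5 ends in contradiction.
Backtrack on q7: now try q7 = False.
Suppose q4 = False.
The clause (¬q6) is unit, so q6 = False.
The clause (q5) is unit, so q5 = True.
The clause (¬q2) is unit, so q2 = False.
But (q2) is also a unit clause — contradiction.
Backtrack on q4: now try q4 = True.
The clause (q5) is unit, so q5 = True.
The clause (¬q2) is unit, so q2 = False.
The clause (¬q3) is unit, so q3 = False.
The clause (q6) is unit, so q6 = True.
The clause (¬q1) is unit, so q1 = False.
But (q1) is also a unit clause — contradiction.
Either choice for q4 ends in contradiction.
Either choice for q7 ends in contradiction.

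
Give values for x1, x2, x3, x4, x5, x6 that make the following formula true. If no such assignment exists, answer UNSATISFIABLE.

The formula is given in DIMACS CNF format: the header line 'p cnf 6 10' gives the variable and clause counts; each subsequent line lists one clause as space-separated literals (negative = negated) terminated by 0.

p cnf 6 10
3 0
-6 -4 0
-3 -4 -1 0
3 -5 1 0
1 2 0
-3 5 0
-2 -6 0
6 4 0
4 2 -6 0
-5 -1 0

Unit clause (x3) forces x3 = True.
Unit clause (x5) forces x5 = True.
Unit clause (¬x1) forces x1 = False.
Unit clause (x2) forces x2 = True.
Unit clause (¬x6) forces x6 = False.
Unit clause (x4) forces x4 = True.
All clauses are satisfied.

x1 ↦ False, x2 ↦ True, x3 ↦ True, x4 ↦ True, x5 ↦ True, x6 ↦ False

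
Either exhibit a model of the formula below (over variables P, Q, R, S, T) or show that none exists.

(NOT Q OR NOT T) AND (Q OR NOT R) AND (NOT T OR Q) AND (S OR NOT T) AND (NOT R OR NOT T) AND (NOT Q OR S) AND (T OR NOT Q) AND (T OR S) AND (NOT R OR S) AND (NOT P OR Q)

P ↦ false; Q ↦ false; R ↦ false; S ↦ true; T ↦ false

Try Q = false.
The clause (NOT R) is unit, so R = false.
The clause (NOT T) is unit, so T = false.
The clause (S) is unit, so S = true.
The clause (NOT P) is unit, so P = false.
Every clause now holds.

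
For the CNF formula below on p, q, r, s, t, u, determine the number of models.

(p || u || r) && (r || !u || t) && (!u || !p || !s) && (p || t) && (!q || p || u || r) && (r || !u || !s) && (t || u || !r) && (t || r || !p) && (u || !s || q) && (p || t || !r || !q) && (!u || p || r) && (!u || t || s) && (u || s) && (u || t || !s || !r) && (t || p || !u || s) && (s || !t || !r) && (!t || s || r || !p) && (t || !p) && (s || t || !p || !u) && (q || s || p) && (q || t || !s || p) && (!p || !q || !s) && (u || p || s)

There are 2^6 = 64 truth assignments over (p, q, r, s, t, u).
Split on q. With q = true, the clauses containing q are satisfied and !q drops from the rest; 2 of the 2^5 = 32 assignments to the other variables satisfy what remains.
With q = false, by the same count on the reduced clause set, 1 assignment works.
(One model: p=F, q=F, r=T, s=T, t=T, u=T.)
Total: 2 + 1 = 3.

3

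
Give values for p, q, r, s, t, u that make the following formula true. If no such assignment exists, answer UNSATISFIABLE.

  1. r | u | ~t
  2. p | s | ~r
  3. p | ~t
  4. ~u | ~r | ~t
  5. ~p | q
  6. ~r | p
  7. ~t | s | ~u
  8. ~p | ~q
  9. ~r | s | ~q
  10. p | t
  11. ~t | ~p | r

UNSATISFIABLE

Try p = 1.
The clause (q) is unit, so q = 1.
Now (~q) is unsatisfied and unit — conflict.
So p must be the other value — set p = 0.
The clause (~t) is unit, so t = 0.
Now (t) is unsatisfied and unit — conflict.
Either choice for p ends in contradiction.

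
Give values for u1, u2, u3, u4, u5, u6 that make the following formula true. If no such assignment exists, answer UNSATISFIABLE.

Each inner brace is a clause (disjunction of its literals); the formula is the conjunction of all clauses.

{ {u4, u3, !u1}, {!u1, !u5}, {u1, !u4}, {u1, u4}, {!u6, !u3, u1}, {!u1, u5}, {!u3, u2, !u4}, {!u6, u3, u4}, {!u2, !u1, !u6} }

Try u1 = false.
(!u4) alone gives u4 = false.
Now (u4) is unsatisfied and unit — conflict.
So u1 must be the other value — set u1 = true.
(!u5) alone gives u5 = false.
Now (u5) is unsatisfied and unit — conflict.
Both values of u1 lead to a conflict.

UNSATISFIABLE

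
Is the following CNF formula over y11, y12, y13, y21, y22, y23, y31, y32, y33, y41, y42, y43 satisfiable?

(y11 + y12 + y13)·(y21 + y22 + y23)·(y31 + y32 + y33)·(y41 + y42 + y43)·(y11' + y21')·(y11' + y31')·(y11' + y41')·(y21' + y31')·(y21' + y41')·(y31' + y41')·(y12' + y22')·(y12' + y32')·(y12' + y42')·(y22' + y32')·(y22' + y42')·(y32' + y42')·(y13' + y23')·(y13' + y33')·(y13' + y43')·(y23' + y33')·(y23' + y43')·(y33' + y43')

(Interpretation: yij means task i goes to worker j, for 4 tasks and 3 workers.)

Suppose y11 = 0.
Suppose y12 = 1.
From the singleton clause (y22'), y22 = 0.
From the singleton clause (y32'), y32 = 0.
From the singleton clause (y42'), y42 = 0.
Suppose y21 = 1.
From the singleton clause (y31'), y31 = 0.
From the singleton clause (y33), y33 = 1.
From the singleton clause (y41'), y41 = 0.
From the singleton clause (y43), y43 = 1.
But (y43') is also a unit clause — contradiction.
So y21 must be the other value — set y21 = 0.
From the singleton clause (y23), y23 = 1.
From the singleton clause (y13'), y13 = 0.
From the singleton clause (y33'), y33 = 0.
From the singleton clause (y31), y31 = 1.
From the singleton clause (y41'), y41 = 0.
From the singleton clause (y43), y43 = 1.
But (y43') is also a unit clause — contradiction.
Neither y21 = 1 nor y21 = 0 works.
So y12 must be the other value — set y12 = 0.
From the singleton clause (y13), y13 = 1.
From the singleton clause (y23'), y23 = 0.
From the singleton clause (y33'), y33 = 0.
From the singleton clause (y43'), y43 = 0.
Suppose y21 = 1.
From the singleton clause (y31'), y31 = 0.
From the singleton clause (y32), y32 = 1.
From the singleton clause (y41'), y41 = 0.
From the singleton clause (y42), y42 = 1.
But (y42') is also a unit clause — contradiction.
So y21 must be the other value — set y21 = 0.
From the singleton clause (y22), y22 = 1.
From the singleton clause (y32'), y32 = 0.
From the singleton clause (y31), y31 = 1.
From the singleton clause (y41'), y41 = 0.
From the singleton clause (y42), y42 = 1.
But (y42') is also a unit clause — contradiction.
Neither y21 = 1 nor y21 = 0 works.
Neither y12 = 1 nor y12 = 0 works.
So y11 must be the other value — set y11 = 1.
From the singleton clause (y21'), y21 = 0.
From the singleton clause (y31'), y31 = 0.
From the singleton clause (y41'), y41 = 0.
Suppose y22 = 1.
From the singleton clause (y12'), y12 = 0.
From the singleton clause (y32'), y32 = 0.
From the singleton clause (y33), y33 = 1.
From the singleton clause (y42'), y42 = 0.
From the singleton clause (y43), y43 = 1.
But (y43') is also a unit clause — contradiction.
So y22 must be the other value — set y22 = 0.
From the singleton clause (y23), y23 = 1.
From the singleton clause (y13'), y13 = 0.
From the singleton clause (y33'), y33 = 0.
From the singleton clause (y32), y32 = 1.
From the singleton clause (y12'), y12 = 0.
From the singleton clause (y42'), y42 = 0.
From the singleton clause (y43), y43 = 1.
But (y43') is also a unit clause — contradiction.
Neither y22 = 1 nor y22 = 0 works.
Neither y11 = 1 nor y11 = 0 works.
No assignment satisfies every clause.

No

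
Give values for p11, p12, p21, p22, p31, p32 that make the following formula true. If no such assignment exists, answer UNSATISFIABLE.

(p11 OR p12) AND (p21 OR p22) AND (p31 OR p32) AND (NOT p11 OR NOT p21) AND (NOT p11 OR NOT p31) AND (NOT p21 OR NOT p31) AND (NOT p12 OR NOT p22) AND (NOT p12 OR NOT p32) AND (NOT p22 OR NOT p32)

Case p11 = true:
From the singleton clause (NOT p21), p21 = false.
From the singleton clause (p22), p22 = true.
From the singleton clause (NOT p31), p31 = false.
From the singleton clause (p32), p32 = true.
But (NOT p32) is also a unit clause — contradiction.
That branch fails; take p11 = false instead.
From the singleton clause (p12), p12 = true.
From the singleton clause (NOT p22), p22 = false.
From the singleton clause (p21), p21 = true.
From the singleton clause (NOT p31), p31 = false.
From the singleton clause (p32), p32 = true.
But (NOT p32) is also a unit clause — contradiction.
Both values of p11 lead to a conflict.

UNSATISFIABLE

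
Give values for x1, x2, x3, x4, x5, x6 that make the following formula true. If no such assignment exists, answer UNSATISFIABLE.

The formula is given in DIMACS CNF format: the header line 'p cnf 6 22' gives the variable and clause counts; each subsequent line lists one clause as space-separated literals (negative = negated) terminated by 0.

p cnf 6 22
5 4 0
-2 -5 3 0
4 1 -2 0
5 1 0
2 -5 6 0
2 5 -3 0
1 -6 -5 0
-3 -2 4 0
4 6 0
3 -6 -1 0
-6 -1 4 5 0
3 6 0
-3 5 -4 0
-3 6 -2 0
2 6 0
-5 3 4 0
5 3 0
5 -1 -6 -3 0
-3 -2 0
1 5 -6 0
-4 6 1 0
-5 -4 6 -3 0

x1: True; x2: False; x3: True; x4: True; x5: True; x6: True

Try x5 = True.
Try x2 = False.
(x6) alone gives x6 = True.
(x1) alone gives x1 = True.
(x3) alone gives x3 = True.
No clause remains; x4 is free.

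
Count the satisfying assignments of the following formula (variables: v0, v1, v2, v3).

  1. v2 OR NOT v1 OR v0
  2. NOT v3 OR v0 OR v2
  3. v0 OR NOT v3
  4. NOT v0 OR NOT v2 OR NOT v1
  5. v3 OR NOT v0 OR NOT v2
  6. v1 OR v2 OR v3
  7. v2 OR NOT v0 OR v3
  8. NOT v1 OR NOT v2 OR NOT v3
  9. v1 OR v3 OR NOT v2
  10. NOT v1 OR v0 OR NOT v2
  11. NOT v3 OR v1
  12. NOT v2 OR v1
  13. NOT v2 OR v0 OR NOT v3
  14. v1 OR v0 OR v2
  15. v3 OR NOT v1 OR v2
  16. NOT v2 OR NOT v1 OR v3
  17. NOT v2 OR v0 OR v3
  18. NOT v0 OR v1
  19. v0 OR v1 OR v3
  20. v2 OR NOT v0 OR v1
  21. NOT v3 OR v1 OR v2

1

There are 2^4 = 16 truth assignments over (v0, v1, v2, v3).
Split on v3. With v3 = true, the clauses containing v3 are satisfied and NOT v3 drops from the rest; 1 of the 2^3 = 8 assignments to the other variables satisfy what remains.
With v3 = false, by the same count on the reduced clause set, 0 assignments work.
(One model: v0=T, v1=T, v2=F, v3=T.)
Total: 1 + 0 = 1.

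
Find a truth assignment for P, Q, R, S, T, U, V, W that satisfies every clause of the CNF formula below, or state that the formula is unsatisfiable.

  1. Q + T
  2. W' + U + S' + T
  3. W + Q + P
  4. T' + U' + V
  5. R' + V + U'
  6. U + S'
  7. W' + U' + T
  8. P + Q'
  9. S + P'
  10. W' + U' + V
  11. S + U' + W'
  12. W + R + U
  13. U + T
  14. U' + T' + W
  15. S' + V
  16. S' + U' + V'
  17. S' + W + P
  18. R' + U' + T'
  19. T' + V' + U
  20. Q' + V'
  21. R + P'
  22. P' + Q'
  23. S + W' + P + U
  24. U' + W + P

Branch on Q: set Q = 1.
(P) alone gives P = 1.
Now (P') is unsatisfied and unit — conflict.
Backtrack on Q: now try Q = 0.
(T) alone gives T = 1.
Branch on W: set W = 1.
Branch on U: set U = 0.
(S') alone gives S = 0.
(P') alone gives P = 0.
Now (P) is unsatisfied and unit — conflict.
Backtrack on U: now try U = 1.
(V) alone gives V = 1.
(S) alone gives S = 1.
Now (S') is unsatisfied and unit — conflict.
Neither U = 1 nor U = 0 works.
Backtrack on W: now try W = 0.
(P) alone gives P = 1.
(S) alone gives S = 1.
(U) alone gives U = 1.
Now (U') is unsatisfied and unit — conflict.
Neither W = 1 nor W = 0 works.
Neither Q = 1 nor Q = 0 works.

UNSATISFIABLE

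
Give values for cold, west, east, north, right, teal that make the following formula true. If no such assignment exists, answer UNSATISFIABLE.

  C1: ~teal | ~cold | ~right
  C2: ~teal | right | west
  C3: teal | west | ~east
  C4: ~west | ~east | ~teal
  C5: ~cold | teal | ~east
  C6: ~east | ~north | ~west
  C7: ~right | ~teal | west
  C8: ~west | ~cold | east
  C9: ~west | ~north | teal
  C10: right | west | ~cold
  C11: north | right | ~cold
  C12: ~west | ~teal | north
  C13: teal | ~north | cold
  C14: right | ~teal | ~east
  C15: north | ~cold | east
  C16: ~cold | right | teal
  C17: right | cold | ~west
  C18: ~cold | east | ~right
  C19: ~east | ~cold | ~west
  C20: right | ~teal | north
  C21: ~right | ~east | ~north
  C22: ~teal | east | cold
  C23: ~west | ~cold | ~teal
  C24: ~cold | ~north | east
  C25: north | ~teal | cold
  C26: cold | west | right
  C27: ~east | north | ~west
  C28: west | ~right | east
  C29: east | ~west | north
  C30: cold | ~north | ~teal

Suppose teal = 0.
Suppose west = 1.
Unit clause (~north) forces north = 0.
Unit clause (~east) forces east = 0.
That conflicts with the unit clause (east).
So west must be the other value — set west = 0.
Unit clause (~east) forces east = 0.
Unit clause (~right) forces right = 0.
Unit clause (~cold) forces cold = 0.
That conflicts with the unit clause (cold).
Neither west = 1 nor west = 0 works.
So teal must be the other value — set teal = 1.
Suppose cold = 0.
Unit clause (east) forces east = 1.
Unit clause (~west) forces west = 0.
Unit clause (right) forces right = 1.
That conflicts with the unit clause (~right).
So cold must be the other value — set cold = 1.
Unit clause (~right) forces right = 0.
Unit clause (west) forces west = 1.
That conflicts with the unit clause (~west).
Neither cold = 1 nor cold = 0 works.
Neither teal = 1 nor teal = 0 works.

UNSATISFIABLE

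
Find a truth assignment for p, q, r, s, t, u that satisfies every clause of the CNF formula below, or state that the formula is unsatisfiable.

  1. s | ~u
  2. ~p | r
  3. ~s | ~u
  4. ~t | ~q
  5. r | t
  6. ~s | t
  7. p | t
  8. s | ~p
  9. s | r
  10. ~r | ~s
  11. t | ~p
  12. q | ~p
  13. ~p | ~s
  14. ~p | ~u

Try s = 1.
(~u) alone gives u = 0.
(t) alone gives t = 1.
(~q) alone gives q = 0.
(~r) alone gives r = 0.
(~p) alone gives p = 0.
This assignment satisfies each clause.

p: 0; q: 0; r: 0; s: 1; t: 1; u: 0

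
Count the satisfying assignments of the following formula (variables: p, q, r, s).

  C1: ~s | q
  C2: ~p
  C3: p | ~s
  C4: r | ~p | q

4

There are 2^4 = 16 truth assignments over (p, q, r, s).
Split on s. With s = 1, the clauses containing s are satisfied and ~s drops from the rest; 0 of the 2^3 = 8 assignments to the other variables satisfy what remains.
With s = 0, by the same count on the reduced clause set, 4 assignments work.
(One model: p=F, q=F, r=F, s=F.)
Total: 0 + 4 = 4.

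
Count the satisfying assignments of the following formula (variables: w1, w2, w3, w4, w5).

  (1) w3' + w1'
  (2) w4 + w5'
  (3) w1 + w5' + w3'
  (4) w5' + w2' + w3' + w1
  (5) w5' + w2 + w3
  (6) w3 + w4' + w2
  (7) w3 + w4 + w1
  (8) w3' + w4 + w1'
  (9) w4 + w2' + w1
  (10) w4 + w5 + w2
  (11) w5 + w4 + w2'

There are 2^5 = 32 truth assignments over (w1, w2, w3, w4, w5).
Split on w5. With w5 = 1, the clauses containing w5 are satisfied and w5' drops from the rest; 2 of the 2^4 = 16 assignments to the other variables satisfy what remains.
With w5 = 0, by the same count on the reduced clause set, 4 assignments work.
(One model: w1=F, w2=F, w3=T, w4=T, w5=F.)
Total: 2 + 4 = 6.

6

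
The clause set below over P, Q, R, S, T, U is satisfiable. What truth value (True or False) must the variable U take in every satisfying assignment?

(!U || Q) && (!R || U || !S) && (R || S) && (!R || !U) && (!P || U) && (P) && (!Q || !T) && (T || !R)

Suppose U = false.
(!P) alone gives P = false.
But (P) is also a unit clause — contradiction.
So every satisfying assignment has U = True.

True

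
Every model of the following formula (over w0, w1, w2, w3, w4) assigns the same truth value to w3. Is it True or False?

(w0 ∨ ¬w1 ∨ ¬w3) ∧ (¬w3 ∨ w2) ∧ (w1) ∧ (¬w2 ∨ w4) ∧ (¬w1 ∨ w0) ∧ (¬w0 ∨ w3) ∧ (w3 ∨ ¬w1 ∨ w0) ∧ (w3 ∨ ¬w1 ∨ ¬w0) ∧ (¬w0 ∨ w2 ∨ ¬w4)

Suppose w3 = False.
Unit clause (w1) forces w1 = True.
Unit clause (w0) forces w0 = True.
But (¬w0) is also a unit clause — contradiction.
So every satisfying assignment has w3 = True.

True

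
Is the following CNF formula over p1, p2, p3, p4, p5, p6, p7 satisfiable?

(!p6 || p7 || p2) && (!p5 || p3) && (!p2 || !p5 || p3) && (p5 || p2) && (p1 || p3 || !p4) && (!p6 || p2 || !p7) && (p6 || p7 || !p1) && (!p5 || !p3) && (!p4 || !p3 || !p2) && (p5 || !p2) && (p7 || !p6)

Case p5 = false:
The clause (p2) is unit, so p2 = true.
That conflicts with the unit clause (!p2).
Undo p5 and try p5 = true.
The clause (p3) is unit, so p3 = true.
That conflicts with the unit clause (!p3).
Both values of p5 lead to a conflict.
No assignment satisfies every clause.

Unsatisfiable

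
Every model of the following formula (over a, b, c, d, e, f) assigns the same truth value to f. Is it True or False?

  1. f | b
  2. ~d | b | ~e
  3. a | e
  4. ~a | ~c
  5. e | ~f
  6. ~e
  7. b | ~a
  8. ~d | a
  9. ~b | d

Suppose f = 1.
Unit clause (e) forces e = 1.
But (~e) is also a unit clause — contradiction.
So every satisfying assignment has f = False.

False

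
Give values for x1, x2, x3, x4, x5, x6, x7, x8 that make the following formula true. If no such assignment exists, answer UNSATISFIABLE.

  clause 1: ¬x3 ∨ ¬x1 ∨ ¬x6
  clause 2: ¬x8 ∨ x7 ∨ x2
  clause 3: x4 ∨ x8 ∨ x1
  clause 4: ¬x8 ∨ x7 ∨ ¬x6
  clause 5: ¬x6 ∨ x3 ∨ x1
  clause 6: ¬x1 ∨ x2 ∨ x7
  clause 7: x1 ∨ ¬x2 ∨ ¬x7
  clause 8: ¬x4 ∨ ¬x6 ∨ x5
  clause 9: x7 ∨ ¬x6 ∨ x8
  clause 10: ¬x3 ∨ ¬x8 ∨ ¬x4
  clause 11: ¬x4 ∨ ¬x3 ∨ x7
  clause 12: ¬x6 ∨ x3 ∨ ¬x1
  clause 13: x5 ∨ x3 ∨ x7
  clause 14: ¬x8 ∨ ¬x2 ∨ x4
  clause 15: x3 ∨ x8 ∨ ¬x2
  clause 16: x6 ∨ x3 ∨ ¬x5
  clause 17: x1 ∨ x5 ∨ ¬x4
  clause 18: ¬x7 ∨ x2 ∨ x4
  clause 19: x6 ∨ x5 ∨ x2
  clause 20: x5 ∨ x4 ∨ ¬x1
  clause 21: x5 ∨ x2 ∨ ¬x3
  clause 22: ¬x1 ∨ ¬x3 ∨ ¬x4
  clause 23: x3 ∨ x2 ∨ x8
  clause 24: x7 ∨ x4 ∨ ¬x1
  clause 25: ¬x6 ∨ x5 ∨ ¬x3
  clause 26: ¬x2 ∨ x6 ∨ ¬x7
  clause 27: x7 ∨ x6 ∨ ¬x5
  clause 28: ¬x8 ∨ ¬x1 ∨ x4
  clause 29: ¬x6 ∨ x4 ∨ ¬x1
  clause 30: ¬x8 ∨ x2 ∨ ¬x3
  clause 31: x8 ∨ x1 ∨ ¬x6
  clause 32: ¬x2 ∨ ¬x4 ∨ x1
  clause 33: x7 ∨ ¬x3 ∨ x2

x1=False,  x2=False,  x3=True,  x4=True,  x5=True,  x6=False,  x7=True,  x8=False

Case x3 = True:
Case x1 = False:
Case x4 = True:
(¬x8) alone gives x8 = False.
(x7) alone gives x7 = True.
(¬x2) alone gives x2 = False.
(x5) alone gives x5 = True.
(¬x6) alone gives x6 = False.
All clauses are satisfied.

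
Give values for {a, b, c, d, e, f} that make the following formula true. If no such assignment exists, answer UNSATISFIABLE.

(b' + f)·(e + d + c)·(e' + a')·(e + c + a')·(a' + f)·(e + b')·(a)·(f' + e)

UNSATISFIABLE

From the singleton clause (a), a = 1.
From the singleton clause (e'), e = 0.
From the singleton clause (c), c = 1.
From the singleton clause (f), f = 1.
That conflicts with the unit clause (f').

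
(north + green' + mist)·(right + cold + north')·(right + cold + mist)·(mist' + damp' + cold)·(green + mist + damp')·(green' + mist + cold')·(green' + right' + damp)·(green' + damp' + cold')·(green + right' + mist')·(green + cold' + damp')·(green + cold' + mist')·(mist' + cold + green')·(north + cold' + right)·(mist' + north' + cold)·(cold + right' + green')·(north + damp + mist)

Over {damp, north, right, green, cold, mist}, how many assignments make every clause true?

There are 2^6 = 64 truth assignments over (damp, north, right, green, cold, mist).
Split on north. With north = 1, the clauses containing north are satisfied and north' drops from the rest; 4 of the 2^5 = 32 assignments to the other variables satisfy what remains.
With north = 0, by the same count on the reduced clause set, 1 assignment works.
(One model: damp=F, north=F, right=F, green=F, cold=F, mist=T.)
Total: 4 + 1 = 5.

5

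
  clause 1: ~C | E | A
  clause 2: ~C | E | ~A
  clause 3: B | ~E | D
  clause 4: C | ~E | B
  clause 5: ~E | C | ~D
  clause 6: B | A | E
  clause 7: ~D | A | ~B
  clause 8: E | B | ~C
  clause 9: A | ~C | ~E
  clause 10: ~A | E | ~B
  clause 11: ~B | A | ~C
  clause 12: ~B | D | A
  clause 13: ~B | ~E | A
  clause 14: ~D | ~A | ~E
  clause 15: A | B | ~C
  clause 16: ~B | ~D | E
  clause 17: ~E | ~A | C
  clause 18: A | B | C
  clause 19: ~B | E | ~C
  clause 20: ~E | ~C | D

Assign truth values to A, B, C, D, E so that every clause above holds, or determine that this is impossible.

A=1, B=0, C=0, D=1, E=0

Case C = 0:
Case E = 0:
Case B = 0:
Unit clause (A) forces A = 1.
All clauses hold; D can take either value.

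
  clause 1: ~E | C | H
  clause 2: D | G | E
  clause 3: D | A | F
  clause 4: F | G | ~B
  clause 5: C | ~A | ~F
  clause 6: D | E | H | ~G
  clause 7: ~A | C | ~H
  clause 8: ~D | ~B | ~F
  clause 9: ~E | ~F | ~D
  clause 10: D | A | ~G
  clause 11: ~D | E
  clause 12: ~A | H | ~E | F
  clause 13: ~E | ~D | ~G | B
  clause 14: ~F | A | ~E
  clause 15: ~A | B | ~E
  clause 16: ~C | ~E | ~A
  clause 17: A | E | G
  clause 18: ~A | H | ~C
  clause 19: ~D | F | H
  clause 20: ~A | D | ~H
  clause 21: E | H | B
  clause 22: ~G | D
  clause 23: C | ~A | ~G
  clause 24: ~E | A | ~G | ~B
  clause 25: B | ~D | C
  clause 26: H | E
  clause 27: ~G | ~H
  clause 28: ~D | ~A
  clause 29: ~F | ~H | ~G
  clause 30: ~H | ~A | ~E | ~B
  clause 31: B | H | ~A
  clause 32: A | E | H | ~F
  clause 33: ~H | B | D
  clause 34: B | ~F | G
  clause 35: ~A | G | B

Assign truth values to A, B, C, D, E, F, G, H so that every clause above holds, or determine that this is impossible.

Case D = 1:
Unit clause (E) forces E = 1.
Unit clause (~F) forces F = 0.
Unit clause (H) forces H = 1.
Unit clause (~G) forces G = 0.
Unit clause (~B) forces B = 0.
Unit clause (~A) forces A = 0.
Unit clause (C) forces C = 1.
All clauses are satisfied.

A: 0, B: 0, C: 1, D: 1, E: 1, F: 0, G: 0, H: 1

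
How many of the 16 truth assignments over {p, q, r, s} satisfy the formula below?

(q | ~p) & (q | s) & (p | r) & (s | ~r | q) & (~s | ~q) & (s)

There are 2^4 = 16 truth assignments over (p, q, r, s).
Check each against the 6 clauses (columns in the order p, q, r, s):
  F F F F  ✗ fails (q | s)
  F F F T  ✗ fails (p | r)
  F F T F  ✗ fails (q | s)
  F F T T  ✓ satisfies all
  F T F F  ✗ fails (p | r)
  F T F T  ✗ fails (p | r)
  F T T F  ✗ fails (s)
  F T T T  ✗ fails (~s | ~q)
  T F F F  ✗ fails (q | ~p)
  T F F T  ✗ fails (q | ~p)
  T F T F  ✗ fails (q | ~p)
  T F T T  ✗ fails (q | ~p)
  T T F F  ✗ fails (s)
  T T F T  ✗ fails (~s | ~q)
  T T T F  ✗ fails (s)
  T T T T  ✗ fails (~s | ~q)
1 of the 16 rows is a model.

1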